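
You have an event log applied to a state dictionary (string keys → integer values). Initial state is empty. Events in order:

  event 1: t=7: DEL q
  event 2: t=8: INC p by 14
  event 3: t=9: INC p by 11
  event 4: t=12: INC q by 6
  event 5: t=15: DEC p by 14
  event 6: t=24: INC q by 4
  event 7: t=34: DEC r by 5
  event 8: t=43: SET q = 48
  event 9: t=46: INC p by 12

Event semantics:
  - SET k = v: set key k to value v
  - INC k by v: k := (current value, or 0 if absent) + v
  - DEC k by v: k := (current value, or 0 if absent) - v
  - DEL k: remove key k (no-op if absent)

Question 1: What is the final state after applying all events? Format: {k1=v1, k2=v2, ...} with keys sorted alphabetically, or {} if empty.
  after event 1 (t=7: DEL q): {}
  after event 2 (t=8: INC p by 14): {p=14}
  after event 3 (t=9: INC p by 11): {p=25}
  after event 4 (t=12: INC q by 6): {p=25, q=6}
  after event 5 (t=15: DEC p by 14): {p=11, q=6}
  after event 6 (t=24: INC q by 4): {p=11, q=10}
  after event 7 (t=34: DEC r by 5): {p=11, q=10, r=-5}
  after event 8 (t=43: SET q = 48): {p=11, q=48, r=-5}
  after event 9 (t=46: INC p by 12): {p=23, q=48, r=-5}

Answer: {p=23, q=48, r=-5}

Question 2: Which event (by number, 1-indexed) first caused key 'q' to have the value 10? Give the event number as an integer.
Answer: 6

Derivation:
Looking for first event where q becomes 10:
  event 4: q = 6
  event 5: q = 6
  event 6: q 6 -> 10  <-- first match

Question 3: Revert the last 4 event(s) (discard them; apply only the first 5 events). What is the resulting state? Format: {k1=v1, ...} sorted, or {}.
Keep first 5 events (discard last 4):
  after event 1 (t=7: DEL q): {}
  after event 2 (t=8: INC p by 14): {p=14}
  after event 3 (t=9: INC p by 11): {p=25}
  after event 4 (t=12: INC q by 6): {p=25, q=6}
  after event 5 (t=15: DEC p by 14): {p=11, q=6}

Answer: {p=11, q=6}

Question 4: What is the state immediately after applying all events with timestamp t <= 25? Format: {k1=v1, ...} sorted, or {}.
Apply events with t <= 25 (6 events):
  after event 1 (t=7: DEL q): {}
  after event 2 (t=8: INC p by 14): {p=14}
  after event 3 (t=9: INC p by 11): {p=25}
  after event 4 (t=12: INC q by 6): {p=25, q=6}
  after event 5 (t=15: DEC p by 14): {p=11, q=6}
  after event 6 (t=24: INC q by 4): {p=11, q=10}

Answer: {p=11, q=10}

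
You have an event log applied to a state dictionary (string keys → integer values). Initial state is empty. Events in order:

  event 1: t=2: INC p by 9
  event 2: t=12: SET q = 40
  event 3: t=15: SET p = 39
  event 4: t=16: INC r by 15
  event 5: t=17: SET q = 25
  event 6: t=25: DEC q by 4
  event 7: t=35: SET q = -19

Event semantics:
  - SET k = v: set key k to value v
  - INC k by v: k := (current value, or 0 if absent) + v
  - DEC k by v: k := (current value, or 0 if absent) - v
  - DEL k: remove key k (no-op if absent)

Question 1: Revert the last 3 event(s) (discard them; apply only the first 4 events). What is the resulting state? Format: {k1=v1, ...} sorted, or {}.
Keep first 4 events (discard last 3):
  after event 1 (t=2: INC p by 9): {p=9}
  after event 2 (t=12: SET q = 40): {p=9, q=40}
  after event 3 (t=15: SET p = 39): {p=39, q=40}
  after event 4 (t=16: INC r by 15): {p=39, q=40, r=15}

Answer: {p=39, q=40, r=15}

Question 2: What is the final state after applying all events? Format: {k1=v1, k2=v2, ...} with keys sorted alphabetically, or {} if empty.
  after event 1 (t=2: INC p by 9): {p=9}
  after event 2 (t=12: SET q = 40): {p=9, q=40}
  after event 3 (t=15: SET p = 39): {p=39, q=40}
  after event 4 (t=16: INC r by 15): {p=39, q=40, r=15}
  after event 5 (t=17: SET q = 25): {p=39, q=25, r=15}
  after event 6 (t=25: DEC q by 4): {p=39, q=21, r=15}
  after event 7 (t=35: SET q = -19): {p=39, q=-19, r=15}

Answer: {p=39, q=-19, r=15}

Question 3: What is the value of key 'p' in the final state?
Track key 'p' through all 7 events:
  event 1 (t=2: INC p by 9): p (absent) -> 9
  event 2 (t=12: SET q = 40): p unchanged
  event 3 (t=15: SET p = 39): p 9 -> 39
  event 4 (t=16: INC r by 15): p unchanged
  event 5 (t=17: SET q = 25): p unchanged
  event 6 (t=25: DEC q by 4): p unchanged
  event 7 (t=35: SET q = -19): p unchanged
Final: p = 39

Answer: 39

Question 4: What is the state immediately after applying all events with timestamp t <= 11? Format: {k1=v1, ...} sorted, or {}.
Apply events with t <= 11 (1 events):
  after event 1 (t=2: INC p by 9): {p=9}

Answer: {p=9}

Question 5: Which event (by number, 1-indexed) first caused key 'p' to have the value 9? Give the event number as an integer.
Looking for first event where p becomes 9:
  event 1: p (absent) -> 9  <-- first match

Answer: 1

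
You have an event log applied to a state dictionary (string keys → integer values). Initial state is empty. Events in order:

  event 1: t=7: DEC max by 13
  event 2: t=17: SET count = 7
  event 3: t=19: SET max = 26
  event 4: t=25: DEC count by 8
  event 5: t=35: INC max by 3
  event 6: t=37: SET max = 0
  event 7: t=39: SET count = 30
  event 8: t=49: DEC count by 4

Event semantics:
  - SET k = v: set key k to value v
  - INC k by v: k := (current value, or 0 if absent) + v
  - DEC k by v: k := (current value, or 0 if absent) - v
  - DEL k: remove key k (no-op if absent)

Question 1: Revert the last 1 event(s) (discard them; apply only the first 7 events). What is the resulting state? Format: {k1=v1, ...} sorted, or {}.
Answer: {count=30, max=0}

Derivation:
Keep first 7 events (discard last 1):
  after event 1 (t=7: DEC max by 13): {max=-13}
  after event 2 (t=17: SET count = 7): {count=7, max=-13}
  after event 3 (t=19: SET max = 26): {count=7, max=26}
  after event 4 (t=25: DEC count by 8): {count=-1, max=26}
  after event 5 (t=35: INC max by 3): {count=-1, max=29}
  after event 6 (t=37: SET max = 0): {count=-1, max=0}
  after event 7 (t=39: SET count = 30): {count=30, max=0}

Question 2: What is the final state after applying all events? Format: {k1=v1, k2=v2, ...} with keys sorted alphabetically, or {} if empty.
  after event 1 (t=7: DEC max by 13): {max=-13}
  after event 2 (t=17: SET count = 7): {count=7, max=-13}
  after event 3 (t=19: SET max = 26): {count=7, max=26}
  after event 4 (t=25: DEC count by 8): {count=-1, max=26}
  after event 5 (t=35: INC max by 3): {count=-1, max=29}
  after event 6 (t=37: SET max = 0): {count=-1, max=0}
  after event 7 (t=39: SET count = 30): {count=30, max=0}
  after event 8 (t=49: DEC count by 4): {count=26, max=0}

Answer: {count=26, max=0}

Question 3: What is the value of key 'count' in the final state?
Track key 'count' through all 8 events:
  event 1 (t=7: DEC max by 13): count unchanged
  event 2 (t=17: SET count = 7): count (absent) -> 7
  event 3 (t=19: SET max = 26): count unchanged
  event 4 (t=25: DEC count by 8): count 7 -> -1
  event 5 (t=35: INC max by 3): count unchanged
  event 6 (t=37: SET max = 0): count unchanged
  event 7 (t=39: SET count = 30): count -1 -> 30
  event 8 (t=49: DEC count by 4): count 30 -> 26
Final: count = 26

Answer: 26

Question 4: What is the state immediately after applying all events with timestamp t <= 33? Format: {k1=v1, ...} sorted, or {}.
Answer: {count=-1, max=26}

Derivation:
Apply events with t <= 33 (4 events):
  after event 1 (t=7: DEC max by 13): {max=-13}
  after event 2 (t=17: SET count = 7): {count=7, max=-13}
  after event 3 (t=19: SET max = 26): {count=7, max=26}
  after event 4 (t=25: DEC count by 8): {count=-1, max=26}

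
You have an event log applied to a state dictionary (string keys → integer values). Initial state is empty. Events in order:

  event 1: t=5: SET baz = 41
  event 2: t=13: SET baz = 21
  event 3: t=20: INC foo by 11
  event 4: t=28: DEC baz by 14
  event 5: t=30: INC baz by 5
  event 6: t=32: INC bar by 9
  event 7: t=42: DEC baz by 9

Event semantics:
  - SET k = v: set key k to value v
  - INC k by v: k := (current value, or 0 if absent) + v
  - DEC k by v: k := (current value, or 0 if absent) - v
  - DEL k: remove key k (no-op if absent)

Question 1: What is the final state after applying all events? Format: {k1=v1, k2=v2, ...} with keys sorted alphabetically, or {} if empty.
Answer: {bar=9, baz=3, foo=11}

Derivation:
  after event 1 (t=5: SET baz = 41): {baz=41}
  after event 2 (t=13: SET baz = 21): {baz=21}
  after event 3 (t=20: INC foo by 11): {baz=21, foo=11}
  after event 4 (t=28: DEC baz by 14): {baz=7, foo=11}
  after event 5 (t=30: INC baz by 5): {baz=12, foo=11}
  after event 6 (t=32: INC bar by 9): {bar=9, baz=12, foo=11}
  after event 7 (t=42: DEC baz by 9): {bar=9, baz=3, foo=11}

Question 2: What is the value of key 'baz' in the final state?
Track key 'baz' through all 7 events:
  event 1 (t=5: SET baz = 41): baz (absent) -> 41
  event 2 (t=13: SET baz = 21): baz 41 -> 21
  event 3 (t=20: INC foo by 11): baz unchanged
  event 4 (t=28: DEC baz by 14): baz 21 -> 7
  event 5 (t=30: INC baz by 5): baz 7 -> 12
  event 6 (t=32: INC bar by 9): baz unchanged
  event 7 (t=42: DEC baz by 9): baz 12 -> 3
Final: baz = 3

Answer: 3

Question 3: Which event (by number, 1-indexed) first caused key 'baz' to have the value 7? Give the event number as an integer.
Answer: 4

Derivation:
Looking for first event where baz becomes 7:
  event 1: baz = 41
  event 2: baz = 21
  event 3: baz = 21
  event 4: baz 21 -> 7  <-- first match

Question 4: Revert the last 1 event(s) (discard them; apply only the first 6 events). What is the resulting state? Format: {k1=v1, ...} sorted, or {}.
Keep first 6 events (discard last 1):
  after event 1 (t=5: SET baz = 41): {baz=41}
  after event 2 (t=13: SET baz = 21): {baz=21}
  after event 3 (t=20: INC foo by 11): {baz=21, foo=11}
  after event 4 (t=28: DEC baz by 14): {baz=7, foo=11}
  after event 5 (t=30: INC baz by 5): {baz=12, foo=11}
  after event 6 (t=32: INC bar by 9): {bar=9, baz=12, foo=11}

Answer: {bar=9, baz=12, foo=11}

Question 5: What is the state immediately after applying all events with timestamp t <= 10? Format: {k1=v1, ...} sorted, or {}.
Apply events with t <= 10 (1 events):
  after event 1 (t=5: SET baz = 41): {baz=41}

Answer: {baz=41}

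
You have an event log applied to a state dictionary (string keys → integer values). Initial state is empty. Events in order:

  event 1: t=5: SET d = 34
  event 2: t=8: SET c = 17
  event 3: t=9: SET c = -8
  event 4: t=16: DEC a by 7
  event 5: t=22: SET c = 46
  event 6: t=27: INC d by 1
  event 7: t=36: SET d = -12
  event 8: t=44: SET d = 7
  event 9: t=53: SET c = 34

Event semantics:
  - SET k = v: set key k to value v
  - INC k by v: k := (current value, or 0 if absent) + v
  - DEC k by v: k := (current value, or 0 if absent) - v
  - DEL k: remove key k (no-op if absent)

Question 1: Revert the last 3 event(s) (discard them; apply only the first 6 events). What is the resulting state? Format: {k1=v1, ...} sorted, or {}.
Answer: {a=-7, c=46, d=35}

Derivation:
Keep first 6 events (discard last 3):
  after event 1 (t=5: SET d = 34): {d=34}
  after event 2 (t=8: SET c = 17): {c=17, d=34}
  after event 3 (t=9: SET c = -8): {c=-8, d=34}
  after event 4 (t=16: DEC a by 7): {a=-7, c=-8, d=34}
  after event 5 (t=22: SET c = 46): {a=-7, c=46, d=34}
  after event 6 (t=27: INC d by 1): {a=-7, c=46, d=35}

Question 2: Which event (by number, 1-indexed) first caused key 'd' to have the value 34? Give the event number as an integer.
Looking for first event where d becomes 34:
  event 1: d (absent) -> 34  <-- first match

Answer: 1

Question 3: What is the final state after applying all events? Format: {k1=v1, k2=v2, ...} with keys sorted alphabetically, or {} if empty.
Answer: {a=-7, c=34, d=7}

Derivation:
  after event 1 (t=5: SET d = 34): {d=34}
  after event 2 (t=8: SET c = 17): {c=17, d=34}
  after event 3 (t=9: SET c = -8): {c=-8, d=34}
  after event 4 (t=16: DEC a by 7): {a=-7, c=-8, d=34}
  after event 5 (t=22: SET c = 46): {a=-7, c=46, d=34}
  after event 6 (t=27: INC d by 1): {a=-7, c=46, d=35}
  after event 7 (t=36: SET d = -12): {a=-7, c=46, d=-12}
  after event 8 (t=44: SET d = 7): {a=-7, c=46, d=7}
  after event 9 (t=53: SET c = 34): {a=-7, c=34, d=7}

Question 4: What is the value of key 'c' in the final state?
Answer: 34

Derivation:
Track key 'c' through all 9 events:
  event 1 (t=5: SET d = 34): c unchanged
  event 2 (t=8: SET c = 17): c (absent) -> 17
  event 3 (t=9: SET c = -8): c 17 -> -8
  event 4 (t=16: DEC a by 7): c unchanged
  event 5 (t=22: SET c = 46): c -8 -> 46
  event 6 (t=27: INC d by 1): c unchanged
  event 7 (t=36: SET d = -12): c unchanged
  event 8 (t=44: SET d = 7): c unchanged
  event 9 (t=53: SET c = 34): c 46 -> 34
Final: c = 34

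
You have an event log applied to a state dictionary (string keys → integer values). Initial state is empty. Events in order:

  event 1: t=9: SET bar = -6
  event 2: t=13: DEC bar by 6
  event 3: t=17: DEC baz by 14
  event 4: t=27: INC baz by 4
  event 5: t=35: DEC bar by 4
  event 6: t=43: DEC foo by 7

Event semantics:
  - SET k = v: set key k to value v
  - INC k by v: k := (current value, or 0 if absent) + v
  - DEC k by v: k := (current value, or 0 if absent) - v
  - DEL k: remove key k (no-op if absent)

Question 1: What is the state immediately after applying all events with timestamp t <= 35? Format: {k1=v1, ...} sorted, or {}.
Answer: {bar=-16, baz=-10}

Derivation:
Apply events with t <= 35 (5 events):
  after event 1 (t=9: SET bar = -6): {bar=-6}
  after event 2 (t=13: DEC bar by 6): {bar=-12}
  after event 3 (t=17: DEC baz by 14): {bar=-12, baz=-14}
  after event 4 (t=27: INC baz by 4): {bar=-12, baz=-10}
  after event 5 (t=35: DEC bar by 4): {bar=-16, baz=-10}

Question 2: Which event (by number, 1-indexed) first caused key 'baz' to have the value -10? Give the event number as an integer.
Answer: 4

Derivation:
Looking for first event where baz becomes -10:
  event 3: baz = -14
  event 4: baz -14 -> -10  <-- first match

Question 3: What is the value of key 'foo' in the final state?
Track key 'foo' through all 6 events:
  event 1 (t=9: SET bar = -6): foo unchanged
  event 2 (t=13: DEC bar by 6): foo unchanged
  event 3 (t=17: DEC baz by 14): foo unchanged
  event 4 (t=27: INC baz by 4): foo unchanged
  event 5 (t=35: DEC bar by 4): foo unchanged
  event 6 (t=43: DEC foo by 7): foo (absent) -> -7
Final: foo = -7

Answer: -7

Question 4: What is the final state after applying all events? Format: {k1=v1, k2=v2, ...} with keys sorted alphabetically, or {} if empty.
  after event 1 (t=9: SET bar = -6): {bar=-6}
  after event 2 (t=13: DEC bar by 6): {bar=-12}
  after event 3 (t=17: DEC baz by 14): {bar=-12, baz=-14}
  after event 4 (t=27: INC baz by 4): {bar=-12, baz=-10}
  after event 5 (t=35: DEC bar by 4): {bar=-16, baz=-10}
  after event 6 (t=43: DEC foo by 7): {bar=-16, baz=-10, foo=-7}

Answer: {bar=-16, baz=-10, foo=-7}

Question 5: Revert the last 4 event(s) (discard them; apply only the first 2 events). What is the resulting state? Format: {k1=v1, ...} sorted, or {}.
Keep first 2 events (discard last 4):
  after event 1 (t=9: SET bar = -6): {bar=-6}
  after event 2 (t=13: DEC bar by 6): {bar=-12}

Answer: {bar=-12}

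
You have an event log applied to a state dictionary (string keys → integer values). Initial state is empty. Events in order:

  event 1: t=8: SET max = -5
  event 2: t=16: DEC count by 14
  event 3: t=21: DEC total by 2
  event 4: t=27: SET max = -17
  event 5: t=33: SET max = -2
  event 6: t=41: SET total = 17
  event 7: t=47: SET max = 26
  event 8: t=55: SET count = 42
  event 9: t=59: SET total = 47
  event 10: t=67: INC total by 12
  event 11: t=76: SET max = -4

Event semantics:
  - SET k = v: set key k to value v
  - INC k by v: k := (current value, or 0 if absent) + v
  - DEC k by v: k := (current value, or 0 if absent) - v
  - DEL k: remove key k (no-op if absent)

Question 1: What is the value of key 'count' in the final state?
Answer: 42

Derivation:
Track key 'count' through all 11 events:
  event 1 (t=8: SET max = -5): count unchanged
  event 2 (t=16: DEC count by 14): count (absent) -> -14
  event 3 (t=21: DEC total by 2): count unchanged
  event 4 (t=27: SET max = -17): count unchanged
  event 5 (t=33: SET max = -2): count unchanged
  event 6 (t=41: SET total = 17): count unchanged
  event 7 (t=47: SET max = 26): count unchanged
  event 8 (t=55: SET count = 42): count -14 -> 42
  event 9 (t=59: SET total = 47): count unchanged
  event 10 (t=67: INC total by 12): count unchanged
  event 11 (t=76: SET max = -4): count unchanged
Final: count = 42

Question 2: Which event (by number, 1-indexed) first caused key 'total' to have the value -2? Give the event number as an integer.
Looking for first event where total becomes -2:
  event 3: total (absent) -> -2  <-- first match

Answer: 3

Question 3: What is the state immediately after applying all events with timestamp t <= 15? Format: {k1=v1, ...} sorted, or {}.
Apply events with t <= 15 (1 events):
  after event 1 (t=8: SET max = -5): {max=-5}

Answer: {max=-5}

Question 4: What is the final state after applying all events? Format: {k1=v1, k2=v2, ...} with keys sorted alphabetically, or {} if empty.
  after event 1 (t=8: SET max = -5): {max=-5}
  after event 2 (t=16: DEC count by 14): {count=-14, max=-5}
  after event 3 (t=21: DEC total by 2): {count=-14, max=-5, total=-2}
  after event 4 (t=27: SET max = -17): {count=-14, max=-17, total=-2}
  after event 5 (t=33: SET max = -2): {count=-14, max=-2, total=-2}
  after event 6 (t=41: SET total = 17): {count=-14, max=-2, total=17}
  after event 7 (t=47: SET max = 26): {count=-14, max=26, total=17}
  after event 8 (t=55: SET count = 42): {count=42, max=26, total=17}
  after event 9 (t=59: SET total = 47): {count=42, max=26, total=47}
  after event 10 (t=67: INC total by 12): {count=42, max=26, total=59}
  after event 11 (t=76: SET max = -4): {count=42, max=-4, total=59}

Answer: {count=42, max=-4, total=59}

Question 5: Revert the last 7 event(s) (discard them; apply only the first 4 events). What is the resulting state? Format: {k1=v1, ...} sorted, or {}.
Keep first 4 events (discard last 7):
  after event 1 (t=8: SET max = -5): {max=-5}
  after event 2 (t=16: DEC count by 14): {count=-14, max=-5}
  after event 3 (t=21: DEC total by 2): {count=-14, max=-5, total=-2}
  after event 4 (t=27: SET max = -17): {count=-14, max=-17, total=-2}

Answer: {count=-14, max=-17, total=-2}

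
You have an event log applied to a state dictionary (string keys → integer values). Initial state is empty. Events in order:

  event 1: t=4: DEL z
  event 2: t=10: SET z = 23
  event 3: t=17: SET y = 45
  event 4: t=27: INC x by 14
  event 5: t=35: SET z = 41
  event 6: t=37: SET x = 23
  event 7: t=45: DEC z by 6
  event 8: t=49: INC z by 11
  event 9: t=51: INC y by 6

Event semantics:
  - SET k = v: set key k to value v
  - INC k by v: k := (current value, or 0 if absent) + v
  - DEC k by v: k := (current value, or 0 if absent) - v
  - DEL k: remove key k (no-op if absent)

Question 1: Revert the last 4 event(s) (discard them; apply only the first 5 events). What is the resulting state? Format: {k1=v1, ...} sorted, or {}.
Answer: {x=14, y=45, z=41}

Derivation:
Keep first 5 events (discard last 4):
  after event 1 (t=4: DEL z): {}
  after event 2 (t=10: SET z = 23): {z=23}
  after event 3 (t=17: SET y = 45): {y=45, z=23}
  after event 4 (t=27: INC x by 14): {x=14, y=45, z=23}
  after event 5 (t=35: SET z = 41): {x=14, y=45, z=41}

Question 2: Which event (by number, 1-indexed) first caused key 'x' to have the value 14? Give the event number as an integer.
Looking for first event where x becomes 14:
  event 4: x (absent) -> 14  <-- first match

Answer: 4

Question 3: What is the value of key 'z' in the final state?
Answer: 46

Derivation:
Track key 'z' through all 9 events:
  event 1 (t=4: DEL z): z (absent) -> (absent)
  event 2 (t=10: SET z = 23): z (absent) -> 23
  event 3 (t=17: SET y = 45): z unchanged
  event 4 (t=27: INC x by 14): z unchanged
  event 5 (t=35: SET z = 41): z 23 -> 41
  event 6 (t=37: SET x = 23): z unchanged
  event 7 (t=45: DEC z by 6): z 41 -> 35
  event 8 (t=49: INC z by 11): z 35 -> 46
  event 9 (t=51: INC y by 6): z unchanged
Final: z = 46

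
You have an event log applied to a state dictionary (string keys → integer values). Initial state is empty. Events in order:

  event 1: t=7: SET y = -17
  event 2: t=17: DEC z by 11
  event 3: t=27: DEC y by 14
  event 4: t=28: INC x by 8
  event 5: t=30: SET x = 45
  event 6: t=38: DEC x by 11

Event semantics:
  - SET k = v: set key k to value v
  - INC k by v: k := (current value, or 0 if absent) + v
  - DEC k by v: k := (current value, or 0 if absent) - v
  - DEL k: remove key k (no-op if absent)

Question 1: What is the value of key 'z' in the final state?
Track key 'z' through all 6 events:
  event 1 (t=7: SET y = -17): z unchanged
  event 2 (t=17: DEC z by 11): z (absent) -> -11
  event 3 (t=27: DEC y by 14): z unchanged
  event 4 (t=28: INC x by 8): z unchanged
  event 5 (t=30: SET x = 45): z unchanged
  event 6 (t=38: DEC x by 11): z unchanged
Final: z = -11

Answer: -11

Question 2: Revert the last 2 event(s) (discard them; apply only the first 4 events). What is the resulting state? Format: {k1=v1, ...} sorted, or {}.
Answer: {x=8, y=-31, z=-11}

Derivation:
Keep first 4 events (discard last 2):
  after event 1 (t=7: SET y = -17): {y=-17}
  after event 2 (t=17: DEC z by 11): {y=-17, z=-11}
  after event 3 (t=27: DEC y by 14): {y=-31, z=-11}
  after event 4 (t=28: INC x by 8): {x=8, y=-31, z=-11}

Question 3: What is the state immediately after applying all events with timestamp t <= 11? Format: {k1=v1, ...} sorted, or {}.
Answer: {y=-17}

Derivation:
Apply events with t <= 11 (1 events):
  after event 1 (t=7: SET y = -17): {y=-17}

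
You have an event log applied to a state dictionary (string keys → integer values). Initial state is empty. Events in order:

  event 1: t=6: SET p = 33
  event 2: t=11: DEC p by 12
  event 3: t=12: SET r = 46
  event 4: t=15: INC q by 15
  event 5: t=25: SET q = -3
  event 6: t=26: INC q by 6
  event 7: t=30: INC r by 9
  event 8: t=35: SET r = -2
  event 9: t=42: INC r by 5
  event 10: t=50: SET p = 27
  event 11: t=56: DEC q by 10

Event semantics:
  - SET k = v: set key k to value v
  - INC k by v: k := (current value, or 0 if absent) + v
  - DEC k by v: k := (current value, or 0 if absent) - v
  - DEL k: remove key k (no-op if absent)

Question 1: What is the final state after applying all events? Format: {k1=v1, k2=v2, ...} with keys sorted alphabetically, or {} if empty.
  after event 1 (t=6: SET p = 33): {p=33}
  after event 2 (t=11: DEC p by 12): {p=21}
  after event 3 (t=12: SET r = 46): {p=21, r=46}
  after event 4 (t=15: INC q by 15): {p=21, q=15, r=46}
  after event 5 (t=25: SET q = -3): {p=21, q=-3, r=46}
  after event 6 (t=26: INC q by 6): {p=21, q=3, r=46}
  after event 7 (t=30: INC r by 9): {p=21, q=3, r=55}
  after event 8 (t=35: SET r = -2): {p=21, q=3, r=-2}
  after event 9 (t=42: INC r by 5): {p=21, q=3, r=3}
  after event 10 (t=50: SET p = 27): {p=27, q=3, r=3}
  after event 11 (t=56: DEC q by 10): {p=27, q=-7, r=3}

Answer: {p=27, q=-7, r=3}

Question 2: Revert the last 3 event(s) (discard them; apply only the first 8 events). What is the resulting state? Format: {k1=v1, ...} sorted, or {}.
Keep first 8 events (discard last 3):
  after event 1 (t=6: SET p = 33): {p=33}
  after event 2 (t=11: DEC p by 12): {p=21}
  after event 3 (t=12: SET r = 46): {p=21, r=46}
  after event 4 (t=15: INC q by 15): {p=21, q=15, r=46}
  after event 5 (t=25: SET q = -3): {p=21, q=-3, r=46}
  after event 6 (t=26: INC q by 6): {p=21, q=3, r=46}
  after event 7 (t=30: INC r by 9): {p=21, q=3, r=55}
  after event 8 (t=35: SET r = -2): {p=21, q=3, r=-2}

Answer: {p=21, q=3, r=-2}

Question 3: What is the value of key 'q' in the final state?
Track key 'q' through all 11 events:
  event 1 (t=6: SET p = 33): q unchanged
  event 2 (t=11: DEC p by 12): q unchanged
  event 3 (t=12: SET r = 46): q unchanged
  event 4 (t=15: INC q by 15): q (absent) -> 15
  event 5 (t=25: SET q = -3): q 15 -> -3
  event 6 (t=26: INC q by 6): q -3 -> 3
  event 7 (t=30: INC r by 9): q unchanged
  event 8 (t=35: SET r = -2): q unchanged
  event 9 (t=42: INC r by 5): q unchanged
  event 10 (t=50: SET p = 27): q unchanged
  event 11 (t=56: DEC q by 10): q 3 -> -7
Final: q = -7

Answer: -7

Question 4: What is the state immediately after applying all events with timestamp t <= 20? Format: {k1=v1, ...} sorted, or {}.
Answer: {p=21, q=15, r=46}

Derivation:
Apply events with t <= 20 (4 events):
  after event 1 (t=6: SET p = 33): {p=33}
  after event 2 (t=11: DEC p by 12): {p=21}
  after event 3 (t=12: SET r = 46): {p=21, r=46}
  after event 4 (t=15: INC q by 15): {p=21, q=15, r=46}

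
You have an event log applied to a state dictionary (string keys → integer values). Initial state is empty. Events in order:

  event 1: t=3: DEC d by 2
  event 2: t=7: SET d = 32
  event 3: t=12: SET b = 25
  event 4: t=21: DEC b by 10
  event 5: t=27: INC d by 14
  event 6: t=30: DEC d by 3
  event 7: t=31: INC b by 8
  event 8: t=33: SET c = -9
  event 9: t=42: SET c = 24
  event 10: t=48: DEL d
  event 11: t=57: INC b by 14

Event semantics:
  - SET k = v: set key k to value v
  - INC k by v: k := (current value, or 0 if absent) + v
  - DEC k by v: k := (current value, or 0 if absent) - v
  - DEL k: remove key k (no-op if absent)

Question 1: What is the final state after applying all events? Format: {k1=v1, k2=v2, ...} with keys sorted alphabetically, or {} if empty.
  after event 1 (t=3: DEC d by 2): {d=-2}
  after event 2 (t=7: SET d = 32): {d=32}
  after event 3 (t=12: SET b = 25): {b=25, d=32}
  after event 4 (t=21: DEC b by 10): {b=15, d=32}
  after event 5 (t=27: INC d by 14): {b=15, d=46}
  after event 6 (t=30: DEC d by 3): {b=15, d=43}
  after event 7 (t=31: INC b by 8): {b=23, d=43}
  after event 8 (t=33: SET c = -9): {b=23, c=-9, d=43}
  after event 9 (t=42: SET c = 24): {b=23, c=24, d=43}
  after event 10 (t=48: DEL d): {b=23, c=24}
  after event 11 (t=57: INC b by 14): {b=37, c=24}

Answer: {b=37, c=24}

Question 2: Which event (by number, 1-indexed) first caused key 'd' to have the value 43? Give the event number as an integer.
Answer: 6

Derivation:
Looking for first event where d becomes 43:
  event 1: d = -2
  event 2: d = 32
  event 3: d = 32
  event 4: d = 32
  event 5: d = 46
  event 6: d 46 -> 43  <-- first match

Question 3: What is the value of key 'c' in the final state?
Track key 'c' through all 11 events:
  event 1 (t=3: DEC d by 2): c unchanged
  event 2 (t=7: SET d = 32): c unchanged
  event 3 (t=12: SET b = 25): c unchanged
  event 4 (t=21: DEC b by 10): c unchanged
  event 5 (t=27: INC d by 14): c unchanged
  event 6 (t=30: DEC d by 3): c unchanged
  event 7 (t=31: INC b by 8): c unchanged
  event 8 (t=33: SET c = -9): c (absent) -> -9
  event 9 (t=42: SET c = 24): c -9 -> 24
  event 10 (t=48: DEL d): c unchanged
  event 11 (t=57: INC b by 14): c unchanged
Final: c = 24

Answer: 24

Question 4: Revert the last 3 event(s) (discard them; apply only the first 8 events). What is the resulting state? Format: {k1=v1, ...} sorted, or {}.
Answer: {b=23, c=-9, d=43}

Derivation:
Keep first 8 events (discard last 3):
  after event 1 (t=3: DEC d by 2): {d=-2}
  after event 2 (t=7: SET d = 32): {d=32}
  after event 3 (t=12: SET b = 25): {b=25, d=32}
  after event 4 (t=21: DEC b by 10): {b=15, d=32}
  after event 5 (t=27: INC d by 14): {b=15, d=46}
  after event 6 (t=30: DEC d by 3): {b=15, d=43}
  after event 7 (t=31: INC b by 8): {b=23, d=43}
  after event 8 (t=33: SET c = -9): {b=23, c=-9, d=43}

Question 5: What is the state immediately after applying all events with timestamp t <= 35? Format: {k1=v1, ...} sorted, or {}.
Answer: {b=23, c=-9, d=43}

Derivation:
Apply events with t <= 35 (8 events):
  after event 1 (t=3: DEC d by 2): {d=-2}
  after event 2 (t=7: SET d = 32): {d=32}
  after event 3 (t=12: SET b = 25): {b=25, d=32}
  after event 4 (t=21: DEC b by 10): {b=15, d=32}
  after event 5 (t=27: INC d by 14): {b=15, d=46}
  after event 6 (t=30: DEC d by 3): {b=15, d=43}
  after event 7 (t=31: INC b by 8): {b=23, d=43}
  after event 8 (t=33: SET c = -9): {b=23, c=-9, d=43}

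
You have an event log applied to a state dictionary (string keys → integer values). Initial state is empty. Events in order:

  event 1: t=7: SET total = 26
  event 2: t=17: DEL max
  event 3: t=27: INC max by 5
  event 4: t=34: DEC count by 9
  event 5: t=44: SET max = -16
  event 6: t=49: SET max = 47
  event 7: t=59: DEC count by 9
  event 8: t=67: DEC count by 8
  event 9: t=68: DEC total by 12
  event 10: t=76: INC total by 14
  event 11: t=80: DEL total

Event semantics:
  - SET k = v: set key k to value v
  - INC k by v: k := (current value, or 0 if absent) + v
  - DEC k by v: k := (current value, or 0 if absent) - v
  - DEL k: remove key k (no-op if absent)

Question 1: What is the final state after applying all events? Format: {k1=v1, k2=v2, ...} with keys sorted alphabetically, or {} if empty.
Answer: {count=-26, max=47}

Derivation:
  after event 1 (t=7: SET total = 26): {total=26}
  after event 2 (t=17: DEL max): {total=26}
  after event 3 (t=27: INC max by 5): {max=5, total=26}
  after event 4 (t=34: DEC count by 9): {count=-9, max=5, total=26}
  after event 5 (t=44: SET max = -16): {count=-9, max=-16, total=26}
  after event 6 (t=49: SET max = 47): {count=-9, max=47, total=26}
  after event 7 (t=59: DEC count by 9): {count=-18, max=47, total=26}
  after event 8 (t=67: DEC count by 8): {count=-26, max=47, total=26}
  after event 9 (t=68: DEC total by 12): {count=-26, max=47, total=14}
  after event 10 (t=76: INC total by 14): {count=-26, max=47, total=28}
  after event 11 (t=80: DEL total): {count=-26, max=47}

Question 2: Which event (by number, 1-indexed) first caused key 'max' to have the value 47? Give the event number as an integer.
Answer: 6

Derivation:
Looking for first event where max becomes 47:
  event 3: max = 5
  event 4: max = 5
  event 5: max = -16
  event 6: max -16 -> 47  <-- first match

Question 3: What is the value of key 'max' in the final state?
Track key 'max' through all 11 events:
  event 1 (t=7: SET total = 26): max unchanged
  event 2 (t=17: DEL max): max (absent) -> (absent)
  event 3 (t=27: INC max by 5): max (absent) -> 5
  event 4 (t=34: DEC count by 9): max unchanged
  event 5 (t=44: SET max = -16): max 5 -> -16
  event 6 (t=49: SET max = 47): max -16 -> 47
  event 7 (t=59: DEC count by 9): max unchanged
  event 8 (t=67: DEC count by 8): max unchanged
  event 9 (t=68: DEC total by 12): max unchanged
  event 10 (t=76: INC total by 14): max unchanged
  event 11 (t=80: DEL total): max unchanged
Final: max = 47

Answer: 47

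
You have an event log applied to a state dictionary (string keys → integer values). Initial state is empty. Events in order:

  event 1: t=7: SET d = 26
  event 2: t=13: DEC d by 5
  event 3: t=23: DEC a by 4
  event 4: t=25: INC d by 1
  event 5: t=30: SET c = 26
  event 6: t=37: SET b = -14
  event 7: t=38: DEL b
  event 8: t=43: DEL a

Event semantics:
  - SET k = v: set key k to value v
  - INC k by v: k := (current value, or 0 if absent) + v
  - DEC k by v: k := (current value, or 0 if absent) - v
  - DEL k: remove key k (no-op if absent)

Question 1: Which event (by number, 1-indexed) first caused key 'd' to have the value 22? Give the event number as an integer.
Looking for first event where d becomes 22:
  event 1: d = 26
  event 2: d = 21
  event 3: d = 21
  event 4: d 21 -> 22  <-- first match

Answer: 4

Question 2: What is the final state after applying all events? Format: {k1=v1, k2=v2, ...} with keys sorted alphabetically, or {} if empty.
  after event 1 (t=7: SET d = 26): {d=26}
  after event 2 (t=13: DEC d by 5): {d=21}
  after event 3 (t=23: DEC a by 4): {a=-4, d=21}
  after event 4 (t=25: INC d by 1): {a=-4, d=22}
  after event 5 (t=30: SET c = 26): {a=-4, c=26, d=22}
  after event 6 (t=37: SET b = -14): {a=-4, b=-14, c=26, d=22}
  after event 7 (t=38: DEL b): {a=-4, c=26, d=22}
  after event 8 (t=43: DEL a): {c=26, d=22}

Answer: {c=26, d=22}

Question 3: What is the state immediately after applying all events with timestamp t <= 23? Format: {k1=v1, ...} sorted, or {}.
Apply events with t <= 23 (3 events):
  after event 1 (t=7: SET d = 26): {d=26}
  after event 2 (t=13: DEC d by 5): {d=21}
  after event 3 (t=23: DEC a by 4): {a=-4, d=21}

Answer: {a=-4, d=21}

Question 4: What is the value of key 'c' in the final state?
Answer: 26

Derivation:
Track key 'c' through all 8 events:
  event 1 (t=7: SET d = 26): c unchanged
  event 2 (t=13: DEC d by 5): c unchanged
  event 3 (t=23: DEC a by 4): c unchanged
  event 4 (t=25: INC d by 1): c unchanged
  event 5 (t=30: SET c = 26): c (absent) -> 26
  event 6 (t=37: SET b = -14): c unchanged
  event 7 (t=38: DEL b): c unchanged
  event 8 (t=43: DEL a): c unchanged
Final: c = 26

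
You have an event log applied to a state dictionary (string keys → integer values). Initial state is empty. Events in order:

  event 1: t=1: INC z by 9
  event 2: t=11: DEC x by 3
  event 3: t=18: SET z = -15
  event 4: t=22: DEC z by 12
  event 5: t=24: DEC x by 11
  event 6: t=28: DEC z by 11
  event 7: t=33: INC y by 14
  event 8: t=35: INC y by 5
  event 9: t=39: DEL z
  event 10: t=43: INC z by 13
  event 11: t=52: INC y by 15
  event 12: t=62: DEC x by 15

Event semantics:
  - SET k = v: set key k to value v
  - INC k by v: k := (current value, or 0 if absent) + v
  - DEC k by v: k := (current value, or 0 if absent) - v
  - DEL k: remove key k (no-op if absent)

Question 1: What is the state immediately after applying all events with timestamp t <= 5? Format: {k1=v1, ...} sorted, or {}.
Answer: {z=9}

Derivation:
Apply events with t <= 5 (1 events):
  after event 1 (t=1: INC z by 9): {z=9}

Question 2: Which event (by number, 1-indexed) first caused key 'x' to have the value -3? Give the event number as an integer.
Answer: 2

Derivation:
Looking for first event where x becomes -3:
  event 2: x (absent) -> -3  <-- first match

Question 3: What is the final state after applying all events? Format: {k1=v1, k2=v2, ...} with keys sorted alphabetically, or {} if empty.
Answer: {x=-29, y=34, z=13}

Derivation:
  after event 1 (t=1: INC z by 9): {z=9}
  after event 2 (t=11: DEC x by 3): {x=-3, z=9}
  after event 3 (t=18: SET z = -15): {x=-3, z=-15}
  after event 4 (t=22: DEC z by 12): {x=-3, z=-27}
  after event 5 (t=24: DEC x by 11): {x=-14, z=-27}
  after event 6 (t=28: DEC z by 11): {x=-14, z=-38}
  after event 7 (t=33: INC y by 14): {x=-14, y=14, z=-38}
  after event 8 (t=35: INC y by 5): {x=-14, y=19, z=-38}
  after event 9 (t=39: DEL z): {x=-14, y=19}
  after event 10 (t=43: INC z by 13): {x=-14, y=19, z=13}
  after event 11 (t=52: INC y by 15): {x=-14, y=34, z=13}
  after event 12 (t=62: DEC x by 15): {x=-29, y=34, z=13}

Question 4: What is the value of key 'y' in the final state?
Track key 'y' through all 12 events:
  event 1 (t=1: INC z by 9): y unchanged
  event 2 (t=11: DEC x by 3): y unchanged
  event 3 (t=18: SET z = -15): y unchanged
  event 4 (t=22: DEC z by 12): y unchanged
  event 5 (t=24: DEC x by 11): y unchanged
  event 6 (t=28: DEC z by 11): y unchanged
  event 7 (t=33: INC y by 14): y (absent) -> 14
  event 8 (t=35: INC y by 5): y 14 -> 19
  event 9 (t=39: DEL z): y unchanged
  event 10 (t=43: INC z by 13): y unchanged
  event 11 (t=52: INC y by 15): y 19 -> 34
  event 12 (t=62: DEC x by 15): y unchanged
Final: y = 34

Answer: 34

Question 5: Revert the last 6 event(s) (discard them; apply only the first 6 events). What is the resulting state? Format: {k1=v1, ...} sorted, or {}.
Keep first 6 events (discard last 6):
  after event 1 (t=1: INC z by 9): {z=9}
  after event 2 (t=11: DEC x by 3): {x=-3, z=9}
  after event 3 (t=18: SET z = -15): {x=-3, z=-15}
  after event 4 (t=22: DEC z by 12): {x=-3, z=-27}
  after event 5 (t=24: DEC x by 11): {x=-14, z=-27}
  after event 6 (t=28: DEC z by 11): {x=-14, z=-38}

Answer: {x=-14, z=-38}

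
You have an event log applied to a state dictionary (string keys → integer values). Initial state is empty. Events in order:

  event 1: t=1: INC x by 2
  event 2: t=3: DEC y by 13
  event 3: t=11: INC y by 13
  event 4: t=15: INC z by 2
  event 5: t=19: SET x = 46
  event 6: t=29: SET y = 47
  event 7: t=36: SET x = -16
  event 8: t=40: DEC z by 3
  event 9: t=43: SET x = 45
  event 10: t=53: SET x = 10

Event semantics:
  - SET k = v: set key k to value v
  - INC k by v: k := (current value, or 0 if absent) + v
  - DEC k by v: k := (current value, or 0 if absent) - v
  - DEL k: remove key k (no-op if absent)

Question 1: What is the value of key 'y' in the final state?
Answer: 47

Derivation:
Track key 'y' through all 10 events:
  event 1 (t=1: INC x by 2): y unchanged
  event 2 (t=3: DEC y by 13): y (absent) -> -13
  event 3 (t=11: INC y by 13): y -13 -> 0
  event 4 (t=15: INC z by 2): y unchanged
  event 5 (t=19: SET x = 46): y unchanged
  event 6 (t=29: SET y = 47): y 0 -> 47
  event 7 (t=36: SET x = -16): y unchanged
  event 8 (t=40: DEC z by 3): y unchanged
  event 9 (t=43: SET x = 45): y unchanged
  event 10 (t=53: SET x = 10): y unchanged
Final: y = 47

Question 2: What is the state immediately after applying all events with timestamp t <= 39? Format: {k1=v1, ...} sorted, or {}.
Apply events with t <= 39 (7 events):
  after event 1 (t=1: INC x by 2): {x=2}
  after event 2 (t=3: DEC y by 13): {x=2, y=-13}
  after event 3 (t=11: INC y by 13): {x=2, y=0}
  after event 4 (t=15: INC z by 2): {x=2, y=0, z=2}
  after event 5 (t=19: SET x = 46): {x=46, y=0, z=2}
  after event 6 (t=29: SET y = 47): {x=46, y=47, z=2}
  after event 7 (t=36: SET x = -16): {x=-16, y=47, z=2}

Answer: {x=-16, y=47, z=2}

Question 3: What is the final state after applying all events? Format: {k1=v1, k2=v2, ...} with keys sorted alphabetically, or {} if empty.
  after event 1 (t=1: INC x by 2): {x=2}
  after event 2 (t=3: DEC y by 13): {x=2, y=-13}
  after event 3 (t=11: INC y by 13): {x=2, y=0}
  after event 4 (t=15: INC z by 2): {x=2, y=0, z=2}
  after event 5 (t=19: SET x = 46): {x=46, y=0, z=2}
  after event 6 (t=29: SET y = 47): {x=46, y=47, z=2}
  after event 7 (t=36: SET x = -16): {x=-16, y=47, z=2}
  after event 8 (t=40: DEC z by 3): {x=-16, y=47, z=-1}
  after event 9 (t=43: SET x = 45): {x=45, y=47, z=-1}
  after event 10 (t=53: SET x = 10): {x=10, y=47, z=-1}

Answer: {x=10, y=47, z=-1}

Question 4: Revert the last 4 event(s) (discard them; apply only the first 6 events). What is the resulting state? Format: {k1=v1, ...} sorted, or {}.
Answer: {x=46, y=47, z=2}

Derivation:
Keep first 6 events (discard last 4):
  after event 1 (t=1: INC x by 2): {x=2}
  after event 2 (t=3: DEC y by 13): {x=2, y=-13}
  after event 3 (t=11: INC y by 13): {x=2, y=0}
  after event 4 (t=15: INC z by 2): {x=2, y=0, z=2}
  after event 5 (t=19: SET x = 46): {x=46, y=0, z=2}
  after event 6 (t=29: SET y = 47): {x=46, y=47, z=2}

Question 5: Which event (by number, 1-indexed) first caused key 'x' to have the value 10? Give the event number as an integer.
Answer: 10

Derivation:
Looking for first event where x becomes 10:
  event 1: x = 2
  event 2: x = 2
  event 3: x = 2
  event 4: x = 2
  event 5: x = 46
  event 6: x = 46
  event 7: x = -16
  event 8: x = -16
  event 9: x = 45
  event 10: x 45 -> 10  <-- first match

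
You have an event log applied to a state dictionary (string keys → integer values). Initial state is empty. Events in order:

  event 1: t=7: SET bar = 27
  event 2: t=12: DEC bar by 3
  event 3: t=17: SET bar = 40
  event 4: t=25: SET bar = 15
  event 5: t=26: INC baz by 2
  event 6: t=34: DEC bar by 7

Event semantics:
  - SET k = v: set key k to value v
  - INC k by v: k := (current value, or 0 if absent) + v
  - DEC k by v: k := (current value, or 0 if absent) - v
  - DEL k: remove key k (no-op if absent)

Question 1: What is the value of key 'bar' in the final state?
Track key 'bar' through all 6 events:
  event 1 (t=7: SET bar = 27): bar (absent) -> 27
  event 2 (t=12: DEC bar by 3): bar 27 -> 24
  event 3 (t=17: SET bar = 40): bar 24 -> 40
  event 4 (t=25: SET bar = 15): bar 40 -> 15
  event 5 (t=26: INC baz by 2): bar unchanged
  event 6 (t=34: DEC bar by 7): bar 15 -> 8
Final: bar = 8

Answer: 8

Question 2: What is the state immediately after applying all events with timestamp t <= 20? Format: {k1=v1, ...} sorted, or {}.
Answer: {bar=40}

Derivation:
Apply events with t <= 20 (3 events):
  after event 1 (t=7: SET bar = 27): {bar=27}
  after event 2 (t=12: DEC bar by 3): {bar=24}
  after event 3 (t=17: SET bar = 40): {bar=40}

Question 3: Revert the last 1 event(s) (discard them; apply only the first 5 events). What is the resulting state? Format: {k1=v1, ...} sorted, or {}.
Keep first 5 events (discard last 1):
  after event 1 (t=7: SET bar = 27): {bar=27}
  after event 2 (t=12: DEC bar by 3): {bar=24}
  after event 3 (t=17: SET bar = 40): {bar=40}
  after event 4 (t=25: SET bar = 15): {bar=15}
  after event 5 (t=26: INC baz by 2): {bar=15, baz=2}

Answer: {bar=15, baz=2}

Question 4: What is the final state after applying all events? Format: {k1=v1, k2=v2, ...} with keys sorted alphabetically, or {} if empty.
  after event 1 (t=7: SET bar = 27): {bar=27}
  after event 2 (t=12: DEC bar by 3): {bar=24}
  after event 3 (t=17: SET bar = 40): {bar=40}
  after event 4 (t=25: SET bar = 15): {bar=15}
  after event 5 (t=26: INC baz by 2): {bar=15, baz=2}
  after event 6 (t=34: DEC bar by 7): {bar=8, baz=2}

Answer: {bar=8, baz=2}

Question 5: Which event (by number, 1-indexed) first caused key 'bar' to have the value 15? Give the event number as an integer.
Looking for first event where bar becomes 15:
  event 1: bar = 27
  event 2: bar = 24
  event 3: bar = 40
  event 4: bar 40 -> 15  <-- first match

Answer: 4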